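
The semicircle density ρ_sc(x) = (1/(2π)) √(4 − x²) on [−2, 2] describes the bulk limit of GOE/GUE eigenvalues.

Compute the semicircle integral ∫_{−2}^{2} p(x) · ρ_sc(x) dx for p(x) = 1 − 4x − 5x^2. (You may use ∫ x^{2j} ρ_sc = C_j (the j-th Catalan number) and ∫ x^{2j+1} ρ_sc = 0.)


Write p(x) = Σ a_i x^i, split into monomials and integrate each against ρ_sc separately.
Using ∫ x^{2j} ρ_sc = C_j = (1/(j+1)) C(2j, j) (Catalan numbers) and ∫ x^{2j+1} ρ_sc = 0 (odd monomials vanish by symmetry):
  i = 0 (even): a_0 · C_{0} = 1 · 1 = 1
  i = 1 (odd): ∫ x^1 ρ_sc = 0 (vanishes)
  i = 2 (even): a_2 · C_{1} = -5 · 1 = -5

Summing the contributions: ∫_{−2}^{2} p(x) ρ_sc(x) dx = 1 + (-5) = -4.


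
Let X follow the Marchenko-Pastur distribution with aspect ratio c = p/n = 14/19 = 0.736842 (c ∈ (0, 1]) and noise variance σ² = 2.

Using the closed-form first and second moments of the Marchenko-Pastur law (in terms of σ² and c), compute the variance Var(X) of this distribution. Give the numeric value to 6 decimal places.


Recall the MP moments m_1 = E[X] = σ² and m_2 = E[X²] = σ⁴ (1 + c).
m_1 = E[X] = σ² = 2, so m_1² = 4.
m_2 = E[X²] = σ⁴ (1 + c) = 4 · (1 + 0.736842) = 4 · 1.736842 = 6.947368.
(Note m_2 − m_1² simplifies to c · σ⁴ = 0.736842 · 4.)

Var(X) = m_2 − m_1² = 6.947368 − 4 = 2.947368.


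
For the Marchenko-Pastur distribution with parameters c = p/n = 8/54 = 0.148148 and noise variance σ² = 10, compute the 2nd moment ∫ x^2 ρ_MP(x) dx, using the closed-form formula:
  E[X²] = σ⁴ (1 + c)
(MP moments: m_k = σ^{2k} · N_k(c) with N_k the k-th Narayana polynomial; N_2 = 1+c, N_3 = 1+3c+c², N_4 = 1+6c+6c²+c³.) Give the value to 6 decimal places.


E[X²] = σ⁴ (1 + c) (second MP moment). With σ² = 10 (so σ⁴ = 100) and c = 8/54 = 0.148148: E[X²] = 100 · (1 + 0.148148) = 100 · 1.148148.

So E[X^2] = 114.814815.


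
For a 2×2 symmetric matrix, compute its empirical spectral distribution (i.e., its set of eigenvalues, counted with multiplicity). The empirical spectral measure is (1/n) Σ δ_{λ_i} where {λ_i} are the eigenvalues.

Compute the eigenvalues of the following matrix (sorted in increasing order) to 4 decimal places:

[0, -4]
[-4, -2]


Since M is real symmetric, both eigenvalues are real; they are the roots of det(λI − M) = λ² − (tr M) λ + det M.
tr M = 0 + (-2) = -2.
det M = 0·(-2) − (-4)² = 0 − 16 = -16.
Characteristic polynomial: λ² + 2λ − 16 = 0.
Discriminant Δ = (tr M)² − 4·det M = 4 − (-64) = 68; √Δ = 8.246211.
λ = (tr M ± √Δ)/2 = (-2 ± 8.246211)/2, giving (tr M − √Δ)/2 = -5.1231 and (tr M + √Δ)/2 = 3.1231.

Eigenvalues sorted in increasing order: [-5.1231, 3.1231].


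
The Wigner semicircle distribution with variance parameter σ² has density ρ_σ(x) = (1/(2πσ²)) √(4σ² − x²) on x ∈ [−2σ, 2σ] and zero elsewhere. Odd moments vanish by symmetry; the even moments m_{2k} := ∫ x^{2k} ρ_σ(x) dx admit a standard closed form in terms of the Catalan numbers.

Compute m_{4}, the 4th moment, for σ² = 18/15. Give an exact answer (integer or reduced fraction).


By the scaled semicircle moment identity, m_{2k} = σ^{2k} · C_k with k = 2.
C_2 = (1/(k+1)) · C(2k, k) = (1/3) · C(4, 2) = (1/3) · 6 = 2.
σ^{2k} = (σ²)^k = (18/15)^2 = 36/25.

Therefore m_{4} = σ^{4} · C_2 = (36/25) · 2 = 72/25.


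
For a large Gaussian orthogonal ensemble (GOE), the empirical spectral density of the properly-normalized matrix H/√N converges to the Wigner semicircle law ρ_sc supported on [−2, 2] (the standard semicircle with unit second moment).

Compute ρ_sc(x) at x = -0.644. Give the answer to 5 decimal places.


ρ_sc(x) = (1/(2π)) √(4 − x²). With x = -0.644:
  4 − x² = 4 − (-0.644)² = 4 − 0.414736 = 3.585264.
  √(4 − x²) = 1.893479.
  1/(2π) = 0.159155.
  ρ_sc(-0.644) = 0.159155 · 1.893479 = 0.301357.

Rounded to 5 decimal places: ρ_sc(-0.644) ≈ 0.30136.


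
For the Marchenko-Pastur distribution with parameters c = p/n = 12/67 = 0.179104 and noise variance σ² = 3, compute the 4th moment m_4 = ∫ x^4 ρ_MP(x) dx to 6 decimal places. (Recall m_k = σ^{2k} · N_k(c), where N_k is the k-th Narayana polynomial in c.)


E[X⁴] = σ⁸ (1 + 6c + 6c² + c³) (fourth MP moment). With σ² = 3 (so σ⁸ = 81) and c = 12/67 = 0.179104: E[X⁴] = 81 · (1 + 6·0.179104 + 6·(0.179104)² + (0.179104)³) = 81 · 2.272843.

So E[X^4] = 184.100262.


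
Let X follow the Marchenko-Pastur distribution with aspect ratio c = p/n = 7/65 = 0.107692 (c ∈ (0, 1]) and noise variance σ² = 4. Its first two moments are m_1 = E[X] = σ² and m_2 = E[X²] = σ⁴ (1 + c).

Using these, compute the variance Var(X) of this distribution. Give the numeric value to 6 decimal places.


m_1 = E[X] = σ² = 4, so m_1² = 16.
m_2 = E[X²] = σ⁴ (1 + c) = 16 · (1 + 0.107692) = 16 · 1.107692 = 17.723077.
(Note m_2 − m_1² simplifies to c · σ⁴ = 0.107692 · 16.)

Var(X) = m_2 − m_1² = 17.723077 − 16 = 1.723077.


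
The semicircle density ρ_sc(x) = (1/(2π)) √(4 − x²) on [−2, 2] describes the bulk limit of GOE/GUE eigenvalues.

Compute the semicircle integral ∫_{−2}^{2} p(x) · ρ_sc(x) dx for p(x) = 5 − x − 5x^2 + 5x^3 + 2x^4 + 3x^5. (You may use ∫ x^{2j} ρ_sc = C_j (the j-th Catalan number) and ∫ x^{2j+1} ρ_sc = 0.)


Write p(x) = Σ a_i x^i, split into monomials and integrate each against ρ_sc separately.
Using ∫ x^{2j} ρ_sc = C_j = (1/(j+1)) C(2j, j) (Catalan numbers) and ∫ x^{2j+1} ρ_sc = 0 (odd monomials vanish by symmetry):
  i = 0 (even): a_0 · C_{0} = 5 · 1 = 5
  i = 1 (odd): ∫ x^1 ρ_sc = 0 (vanishes)
  i = 2 (even): a_2 · C_{1} = -5 · 1 = -5
  i = 3 (odd): ∫ x^3 ρ_sc = 0 (vanishes)
  i = 4 (even): a_4 · C_{2} = 2 · 2 = 4
  i = 5 (odd): ∫ x^5 ρ_sc = 0 (vanishes)

Summing the contributions: ∫_{−2}^{2} p(x) ρ_sc(x) dx = 5 + (-5) + 4 = 4.


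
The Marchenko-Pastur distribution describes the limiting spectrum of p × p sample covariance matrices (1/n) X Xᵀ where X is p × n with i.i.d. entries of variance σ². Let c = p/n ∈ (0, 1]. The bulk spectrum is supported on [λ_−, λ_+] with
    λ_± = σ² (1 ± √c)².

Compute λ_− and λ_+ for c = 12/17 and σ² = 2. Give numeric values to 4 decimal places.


c = 12/17 = 0.705882; √c = 0.840168.
λ_− = σ² (1 − √c)² = 2 · (1 − 0.840168)² = 2 · (0.159832)² = 0.051093.
λ_+ = σ² (1 + √c)² = 2 · (1 + 0.840168)² = 2 · (1.840168)² = 6.772437.

Rounded to 4 decimal places: λ_− ≈ 0.0511, λ_+ ≈ 6.7724.


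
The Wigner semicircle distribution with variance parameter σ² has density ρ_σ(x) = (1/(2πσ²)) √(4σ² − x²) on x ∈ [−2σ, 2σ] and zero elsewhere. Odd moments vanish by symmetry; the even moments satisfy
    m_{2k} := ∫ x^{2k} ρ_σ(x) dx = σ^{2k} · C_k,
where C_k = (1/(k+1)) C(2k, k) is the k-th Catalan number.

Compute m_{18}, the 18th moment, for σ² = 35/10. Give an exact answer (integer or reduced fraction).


By the scaled semicircle moment identity, m_{2k} = σ^{2k} · C_k with k = 9.
C_9 = (1/(k+1)) · C(2k, k) = (1/10) · C(18, 9) = (1/10) · 48620 = 4862.
σ^{2k} = (σ²)^k = (35/10)^9 = 40353607/512.

Therefore m_{18} = σ^{18} · C_9 = (40353607/512) · 4862 = 98099618617/256.


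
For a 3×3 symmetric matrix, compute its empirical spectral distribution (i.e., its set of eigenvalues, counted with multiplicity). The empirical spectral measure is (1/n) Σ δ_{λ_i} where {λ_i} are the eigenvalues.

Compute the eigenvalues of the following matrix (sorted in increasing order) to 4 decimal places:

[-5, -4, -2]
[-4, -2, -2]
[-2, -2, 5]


Since M is real symmetric, all three eigenvalues are real; they are the roots of det(λI − M) = λ³ − (tr M) λ² + s λ − det M, where s is the sum of the principal 2×2 minors.
tr M = -5 + (-2) + 5 = -2.
s = ((-5)·(-2) − (-4)²) + ((-5)·5 − (-2)²) + ((-2)·5 − (-2)²) = -6 + (-29) + (-14) = -49.
det M (expand along row 1) = (-5)·(-14) − (-4)·(-24) + (-2)·4 = -34.
Characteristic polynomial: λ³ + 2λ² − 49λ + 34 = 0.
Substitute λ = y + (tr M)/3 = y − 0.666667 to remove the quadratic term: y³ + p·y + q = 0 with p = s − (tr M)²/3 = -50.333333 and q = −2(tr M)³/27 + (tr M)·s/3 − det M = 67.259259.
Three real roots ⇒ use the trigonometric (Viète) form: r = 2√(−p/3) = 8.192137, φ = arccos(3q/(p·r)) = arccos(-0.489351) = 2.082142 rad.
y_k = r·cos(φ/3 − 2πk/3) for k = 0, 1, 2 gives y = 6.296997, 1.389586, -7.686582.
λ_k = y_k − 0.666667 gives λ = 5.6303, 0.7229, -8.3532 (check: the sum is -2.0000 = tr M).

Eigenvalues sorted in increasing order: [-8.3532, 0.7229, 5.6303].


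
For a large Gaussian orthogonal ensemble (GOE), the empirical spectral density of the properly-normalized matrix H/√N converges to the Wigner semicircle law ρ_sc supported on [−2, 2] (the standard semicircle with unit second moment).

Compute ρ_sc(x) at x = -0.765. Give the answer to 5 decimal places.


ρ_sc(x) = (1/(2π)) √(4 − x²). With x = -0.765:
  4 − x² = 4 − (-0.765)² = 4 − 0.585225 = 3.414775.
  √(4 − x²) = 1.847911.
  1/(2π) = 0.159155.
  ρ_sc(-0.765) = 0.159155 · 1.847911 = 0.294104.

Rounded to 5 decimal places: ρ_sc(-0.765) ≈ 0.29410.


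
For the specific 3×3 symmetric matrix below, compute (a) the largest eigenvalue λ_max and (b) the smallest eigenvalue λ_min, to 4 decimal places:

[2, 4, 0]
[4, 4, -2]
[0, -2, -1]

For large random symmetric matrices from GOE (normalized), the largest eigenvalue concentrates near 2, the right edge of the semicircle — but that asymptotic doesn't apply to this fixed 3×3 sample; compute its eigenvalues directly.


Since M is real symmetric, all three eigenvalues are real; they are the roots of det(λI − M) = λ³ − (tr M) λ² + s λ − det M, where s is the sum of the principal 2×2 minors.
tr M = 2 + 4 + (-1) = 5.
s = (2·4 − 4²) + (2·(-1) − 0²) + (4·(-1) − (-2)²) = -8 + (-2) + (-8) = -18.
det M (expand along row 1) = 2·(-8) − 4·(-4) + 0·(-8) = 0.
Characteristic polynomial: λ³ − 5λ² − 18λ = 0.
Substitute λ = y + (tr M)/3 = y + 1.666667 to remove the quadratic term: y³ + p·y + q = 0 with p = s − (tr M)²/3 = -26.333333 and q = −2(tr M)³/27 + (tr M)·s/3 − det M = -39.259259.
Three real roots ⇒ use the trigonometric (Viète) form: r = 2√(−p/3) = 5.925463, φ = arccos(3q/(p·r)) = arccos(0.754806) = 0.715438 rad.
y_k = r·cos(φ/3 − 2πk/3) for k = 0, 1, 2 gives y = 5.757762, -1.666667, -4.091096.
λ_k = y_k + 1.666667 gives λ = 7.4244, 0.0000, -2.4244 (check: the sum is 5.0000 = tr M).

Hence λ_max = 7.4244 and λ_min = -2.4244.


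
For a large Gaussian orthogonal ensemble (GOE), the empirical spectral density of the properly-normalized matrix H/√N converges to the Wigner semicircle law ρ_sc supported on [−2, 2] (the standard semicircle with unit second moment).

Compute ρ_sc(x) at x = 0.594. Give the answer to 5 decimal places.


ρ_sc(x) = (1/(2π)) √(4 − x²). With x = 0.594:
  4 − x² = 4 − (0.594)² = 4 − 0.352836 = 3.647164.
  √(4 − x²) = 1.909755.
  1/(2π) = 0.159155.
  ρ_sc(0.594) = 0.159155 · 1.909755 = 0.303947.

Rounded to 5 decimal places: ρ_sc(0.594) ≈ 0.30395.


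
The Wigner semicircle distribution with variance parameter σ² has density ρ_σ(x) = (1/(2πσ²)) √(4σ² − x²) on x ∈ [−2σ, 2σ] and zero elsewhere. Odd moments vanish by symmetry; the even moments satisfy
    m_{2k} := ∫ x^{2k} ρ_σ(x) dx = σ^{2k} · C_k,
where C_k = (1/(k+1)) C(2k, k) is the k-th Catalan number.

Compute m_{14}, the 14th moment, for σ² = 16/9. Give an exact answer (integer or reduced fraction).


By the scaled semicircle moment identity, m_{2k} = σ^{2k} · C_k with k = 7.
C_7 = (1/(k+1)) · C(2k, k) = (1/8) · C(14, 7) = (1/8) · 3432 = 429.
σ^{2k} = (σ²)^k = (16/9)^7 = 268435456/4782969.

Therefore m_{14} = σ^{14} · C_7 = (268435456/4782969) · 429 = 38386270208/1594323.


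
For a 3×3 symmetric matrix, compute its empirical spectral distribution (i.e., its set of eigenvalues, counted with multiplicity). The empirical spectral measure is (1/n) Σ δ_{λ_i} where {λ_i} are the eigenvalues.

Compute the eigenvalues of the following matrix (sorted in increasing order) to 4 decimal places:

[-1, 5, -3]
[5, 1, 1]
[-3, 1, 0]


Since M is real symmetric, all three eigenvalues are real; they are the roots of det(λI − M) = λ³ − (tr M) λ² + s λ − det M, where s is the sum of the principal 2×2 minors.
tr M = -1 + 1 + 0 = 0.
s = ((-1)·1 − 5²) + ((-1)·0 − (-3)²) + (1·0 − 1²) = -26 + (-9) + (-1) = -36.
det M (expand along row 1) = (-1)·(-1) − 5·3 + (-3)·8 = -38.
Characteristic polynomial: λ³ − 36λ + 38 = 0.
Substitute λ = y + (tr M)/3 = y + 0.000000 to remove the quadratic term: y³ + p·y + q = 0 with p = s − (tr M)²/3 = -36.000000 and q = −2(tr M)³/27 + (tr M)·s/3 − det M = 38.000000.
Three real roots ⇒ use the trigonometric (Viète) form: r = 2√(−p/3) = 6.928203, φ = arccos(3q/(p·r)) = arccos(-0.457069) = 2.045493 rad.
y_k = r·cos(φ/3 − 2πk/3) for k = 0, 1, 2 gives y = 5.379196, 1.091697, -6.470893.
λ_k = y_k + 0.000000 gives λ = 5.3792, 1.0917, -6.4709 (check: the sum is 0.0000 = tr M).

Eigenvalues sorted in increasing order: [-6.4709, 1.0917, 5.3792].


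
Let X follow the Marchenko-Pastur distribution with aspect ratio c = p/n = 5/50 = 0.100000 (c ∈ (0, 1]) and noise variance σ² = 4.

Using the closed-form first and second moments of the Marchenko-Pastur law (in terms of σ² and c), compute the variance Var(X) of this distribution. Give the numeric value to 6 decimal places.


Recall the MP moments m_1 = E[X] = σ² and m_2 = E[X²] = σ⁴ (1 + c).
m_1 = E[X] = σ² = 4, so m_1² = 16.
m_2 = E[X²] = σ⁴ (1 + c) = 16 · (1 + 0.100000) = 16 · 1.100000 = 17.600000.
(Note m_2 − m_1² simplifies to c · σ⁴ = 0.100000 · 16.)

Var(X) = m_2 − m_1² = 17.600000 − 16 = 1.600000.


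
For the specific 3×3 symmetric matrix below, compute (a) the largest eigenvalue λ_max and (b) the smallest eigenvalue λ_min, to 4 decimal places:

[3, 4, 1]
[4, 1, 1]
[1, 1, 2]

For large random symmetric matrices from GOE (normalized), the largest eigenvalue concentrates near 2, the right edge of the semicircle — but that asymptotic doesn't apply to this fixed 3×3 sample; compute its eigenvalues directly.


Since M is real symmetric, all three eigenvalues are real; they are the roots of det(λI − M) = λ³ − (tr M) λ² + s λ − det M, where s is the sum of the principal 2×2 minors.
tr M = 3 + 1 + 2 = 6.
s = (3·1 − 4²) + (3·2 − 1²) + (1·2 − 1²) = -13 + 5 + 1 = -7.
det M (expand along row 1) = 3·1 − 4·7 + 1·3 = -22.
Characteristic polynomial: λ³ − 6λ² − 7λ + 22 = 0.
Substitute λ = y + (tr M)/3 = y + 2.000000 to remove the quadratic term: y³ + p·y + q = 0 with p = s − (tr M)²/3 = -19.000000 and q = −2(tr M)³/27 + (tr M)·s/3 − det M = -8.000000.
Three real roots ⇒ use the trigonometric (Viète) form: r = 2√(−p/3) = 5.033223, φ = arccos(3q/(p·r)) = arccos(0.250964) = 1.317120 rad.
y_k = r·cos(φ/3 − 2πk/3) for k = 0, 1, 2 gives y = 4.555873, -0.425096, -4.130777.
λ_k = y_k + 2.000000 gives λ = 6.5559, 1.5749, -2.1308 (check: the sum is 6.0000 = tr M).

Hence λ_max = 6.5559 and λ_min = -2.1308.


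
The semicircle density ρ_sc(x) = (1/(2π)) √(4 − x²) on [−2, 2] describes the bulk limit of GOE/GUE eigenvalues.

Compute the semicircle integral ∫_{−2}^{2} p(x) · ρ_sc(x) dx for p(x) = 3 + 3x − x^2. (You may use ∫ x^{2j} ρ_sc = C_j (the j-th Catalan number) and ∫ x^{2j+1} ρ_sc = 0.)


Write p(x) = Σ a_i x^i, split into monomials and integrate each against ρ_sc separately.
Using ∫ x^{2j} ρ_sc = C_j = (1/(j+1)) C(2j, j) (Catalan numbers) and ∫ x^{2j+1} ρ_sc = 0 (odd monomials vanish by symmetry):
  i = 0 (even): a_0 · C_{0} = 3 · 1 = 3
  i = 1 (odd): ∫ x^1 ρ_sc = 0 (vanishes)
  i = 2 (even): a_2 · C_{1} = -1 · 1 = -1

Summing the contributions: ∫_{−2}^{2} p(x) ρ_sc(x) dx = 3 + (-1) = 2.


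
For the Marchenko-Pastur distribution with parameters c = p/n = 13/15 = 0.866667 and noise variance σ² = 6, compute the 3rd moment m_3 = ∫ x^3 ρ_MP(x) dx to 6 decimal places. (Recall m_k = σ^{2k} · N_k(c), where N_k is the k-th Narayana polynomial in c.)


E[X³] = σ⁶ (1 + 3c + c²) (third MP moment). With σ² = 6 (so σ⁶ = 216) and c = 13/15 = 0.866667: E[X³] = 216 · (1 + 3·0.866667 + (0.866667)²) = 216 · 4.351111.

So E[X^3] = 939.840000.


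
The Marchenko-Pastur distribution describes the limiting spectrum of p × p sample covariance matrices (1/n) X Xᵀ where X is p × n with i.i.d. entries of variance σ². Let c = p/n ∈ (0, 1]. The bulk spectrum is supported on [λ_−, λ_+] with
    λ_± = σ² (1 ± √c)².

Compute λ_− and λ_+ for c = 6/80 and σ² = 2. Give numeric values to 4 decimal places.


c = 6/80 = 0.075000; √c = 0.273861.
λ_− = σ² (1 − √c)² = 2 · (1 − 0.273861)² = 2 · (0.726139)² = 1.054555.
λ_+ = σ² (1 + √c)² = 2 · (1 + 0.273861)² = 2 · (1.273861)² = 3.245445.

Rounded to 4 decimal places: λ_− ≈ 1.0546, λ_+ ≈ 3.2454.


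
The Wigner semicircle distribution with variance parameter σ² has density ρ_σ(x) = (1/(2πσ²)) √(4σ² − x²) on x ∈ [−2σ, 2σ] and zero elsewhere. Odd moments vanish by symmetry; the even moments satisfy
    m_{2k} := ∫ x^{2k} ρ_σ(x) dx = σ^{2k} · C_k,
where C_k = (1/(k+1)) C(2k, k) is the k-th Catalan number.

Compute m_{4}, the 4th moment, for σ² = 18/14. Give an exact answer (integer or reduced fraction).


By the scaled semicircle moment identity, m_{2k} = σ^{2k} · C_k with k = 2.
C_2 = (1/(k+1)) · C(2k, k) = (1/3) · C(4, 2) = (1/3) · 6 = 2.
σ^{2k} = (σ²)^k = (18/14)^2 = 81/49.

Therefore m_{4} = σ^{4} · C_2 = (81/49) · 2 = 162/49.


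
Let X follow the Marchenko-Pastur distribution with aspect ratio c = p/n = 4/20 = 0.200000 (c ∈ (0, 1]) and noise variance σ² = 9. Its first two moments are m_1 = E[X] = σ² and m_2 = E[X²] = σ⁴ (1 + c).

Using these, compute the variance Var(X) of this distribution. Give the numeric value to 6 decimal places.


m_1 = E[X] = σ² = 9, so m_1² = 81.
m_2 = E[X²] = σ⁴ (1 + c) = 81 · (1 + 0.200000) = 81 · 1.200000 = 97.200000.
(Note m_2 − m_1² simplifies to c · σ⁴ = 0.200000 · 81.)

Var(X) = m_2 − m_1² = 97.200000 − 81 = 16.200000.


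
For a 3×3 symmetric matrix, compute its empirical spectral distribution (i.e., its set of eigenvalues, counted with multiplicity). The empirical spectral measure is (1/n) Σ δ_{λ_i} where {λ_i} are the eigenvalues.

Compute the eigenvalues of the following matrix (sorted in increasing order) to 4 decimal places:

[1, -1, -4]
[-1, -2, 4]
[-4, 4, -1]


Since M is real symmetric, all three eigenvalues are real; they are the roots of det(λI − M) = λ³ − (tr M) λ² + s λ − det M, where s is the sum of the principal 2×2 minors.
tr M = 1 + (-2) + (-1) = -2.
s = (1·(-2) − (-1)²) + (1·(-1) − (-4)²) + ((-2)·(-1) − 4²) = -3 + (-17) + (-14) = -34.
det M (expand along row 1) = 1·(-14) − (-1)·17 + (-4)·(-12) = 51.
Characteristic polynomial: λ³ + 2λ² − 34λ − 51 = 0.
Substitute λ = y + (tr M)/3 = y − 0.666667 to remove the quadratic term: y³ + p·y + q = 0 with p = s − (tr M)²/3 = -35.333333 and q = −2(tr M)³/27 + (tr M)·s/3 − det M = -27.740741.
Three real roots ⇒ use the trigonometric (Viète) form: r = 2√(−p/3) = 6.863753, φ = arccos(3q/(p·r)) = arccos(0.343157) = 1.220520 rad.
y_k = r·cos(φ/3 − 2πk/3) for k = 0, 1, 2 gives y = 6.303505, -0.799583, -5.503922.
λ_k = y_k − 0.666667 gives λ = 5.6368, -1.4662, -6.1706 (check: the sum is -2.0000 = tr M).

Eigenvalues sorted in increasing order: [-6.1706, -1.4662, 5.6368].


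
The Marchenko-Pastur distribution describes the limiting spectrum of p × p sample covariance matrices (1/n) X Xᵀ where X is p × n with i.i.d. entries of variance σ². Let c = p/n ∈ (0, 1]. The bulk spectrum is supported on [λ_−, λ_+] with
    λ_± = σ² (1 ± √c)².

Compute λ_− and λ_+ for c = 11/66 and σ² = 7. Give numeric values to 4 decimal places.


c = 11/66 = 0.166667; √c = 0.408248.
λ_− = σ² (1 − √c)² = 7 · (1 − 0.408248)² = 7 · (0.591752)² = 2.451191.
λ_+ = σ² (1 + √c)² = 7 · (1 + 0.408248)² = 7 · (1.408248)² = 13.882143.

Rounded to 4 decimal places: λ_− ≈ 2.4512, λ_+ ≈ 13.8821.


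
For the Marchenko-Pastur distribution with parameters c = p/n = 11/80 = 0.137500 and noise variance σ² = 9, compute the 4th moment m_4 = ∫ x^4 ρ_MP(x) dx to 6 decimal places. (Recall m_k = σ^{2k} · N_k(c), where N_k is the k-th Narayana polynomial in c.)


E[X⁴] = σ⁸ (1 + 6c + 6c² + c³) (fourth MP moment). With σ² = 9 (so σ⁸ = 6561) and c = 11/80 = 0.137500: E[X⁴] = 6561 · (1 + 6·0.137500 + 6·(0.137500)² + (0.137500)³) = 6561 · 1.941037.

So E[X^4] = 12735.144475.


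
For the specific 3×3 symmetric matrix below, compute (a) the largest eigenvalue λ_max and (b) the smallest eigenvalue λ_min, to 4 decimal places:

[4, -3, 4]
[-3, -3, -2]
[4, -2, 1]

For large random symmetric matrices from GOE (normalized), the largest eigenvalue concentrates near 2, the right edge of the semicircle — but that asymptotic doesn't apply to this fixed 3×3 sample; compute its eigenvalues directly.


Since M is real symmetric, all three eigenvalues are real; they are the roots of det(λI − M) = λ³ − (tr M) λ² + s λ − det M, where s is the sum of the principal 2×2 minors.
tr M = 4 + (-3) + 1 = 2.
s = (4·(-3) − (-3)²) + (4·1 − 4²) + ((-3)·1 − (-2)²) = -21 + (-12) + (-7) = -40.
det M (expand along row 1) = 4·(-7) − (-3)·5 + 4·18 = 59.
Characteristic polynomial: λ³ − 2λ² − 40λ − 59 = 0.
Substitute λ = y + (tr M)/3 = y + 0.666667 to remove the quadratic term: y³ + p·y + q = 0 with p = s − (tr M)²/3 = -41.333333 and q = −2(tr M)³/27 + (tr M)·s/3 − det M = -86.259259.
Three real roots ⇒ use the trigonometric (Viète) form: r = 2√(−p/3) = 7.423686, φ = arccos(3q/(p·r)) = arccos(0.843348) = 0.567312 rad.
y_k = r·cos(φ/3 − 2πk/3) for k = 0, 1, 2 gives y = 7.291344, -2.437136, -4.854208.
λ_k = y_k + 0.666667 gives λ = 7.9580, -1.7705, -4.1875 (check: the sum is 2.0000 = tr M).

Hence λ_max = 7.9580 and λ_min = -4.1875.


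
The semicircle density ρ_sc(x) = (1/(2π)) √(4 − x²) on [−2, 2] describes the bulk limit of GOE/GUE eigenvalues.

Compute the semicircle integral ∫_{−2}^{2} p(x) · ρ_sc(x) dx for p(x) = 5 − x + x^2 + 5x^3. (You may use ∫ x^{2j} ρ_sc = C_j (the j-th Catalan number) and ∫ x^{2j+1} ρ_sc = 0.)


Write p(x) = Σ a_i x^i, split into monomials and integrate each against ρ_sc separately.
Using ∫ x^{2j} ρ_sc = C_j = (1/(j+1)) C(2j, j) (Catalan numbers) and ∫ x^{2j+1} ρ_sc = 0 (odd monomials vanish by symmetry):
  i = 0 (even): a_0 · C_{0} = 5 · 1 = 5
  i = 1 (odd): ∫ x^1 ρ_sc = 0 (vanishes)
  i = 2 (even): a_2 · C_{1} = 1 · 1 = 1
  i = 3 (odd): ∫ x^3 ρ_sc = 0 (vanishes)

Summing the contributions: ∫_{−2}^{2} p(x) ρ_sc(x) dx = 5 + 1 = 6.


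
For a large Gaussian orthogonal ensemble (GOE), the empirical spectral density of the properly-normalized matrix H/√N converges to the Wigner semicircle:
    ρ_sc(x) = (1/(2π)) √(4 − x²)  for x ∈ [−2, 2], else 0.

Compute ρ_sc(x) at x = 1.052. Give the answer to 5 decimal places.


ρ_sc(x) = (1/(2π)) √(4 − x²). With x = 1.052:
  4 − x² = 4 − (1.052)² = 4 − 1.106704 = 2.893296.
  √(4 − x²) = 1.700969.
  1/(2π) = 0.159155.
  ρ_sc(1.052) = 0.159155 · 1.700969 = 0.270718.

Rounded to 5 decimal places: ρ_sc(1.052) ≈ 0.27072.


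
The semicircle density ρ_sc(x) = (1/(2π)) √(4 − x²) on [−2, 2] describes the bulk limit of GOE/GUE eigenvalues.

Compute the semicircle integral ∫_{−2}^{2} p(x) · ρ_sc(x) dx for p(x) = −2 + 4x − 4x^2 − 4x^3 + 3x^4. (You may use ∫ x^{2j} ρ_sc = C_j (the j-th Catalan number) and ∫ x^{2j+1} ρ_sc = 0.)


Write p(x) = Σ a_i x^i, split into monomials and integrate each against ρ_sc separately.
Using ∫ x^{2j} ρ_sc = C_j = (1/(j+1)) C(2j, j) (Catalan numbers) and ∫ x^{2j+1} ρ_sc = 0 (odd monomials vanish by symmetry):
  i = 0 (even): a_0 · C_{0} = -2 · 1 = -2
  i = 1 (odd): ∫ x^1 ρ_sc = 0 (vanishes)
  i = 2 (even): a_2 · C_{1} = -4 · 1 = -4
  i = 3 (odd): ∫ x^3 ρ_sc = 0 (vanishes)
  i = 4 (even): a_4 · C_{2} = 3 · 2 = 6

Summing the contributions: ∫_{−2}^{2} p(x) ρ_sc(x) dx = (-2) + (-4) + 6 = 0.


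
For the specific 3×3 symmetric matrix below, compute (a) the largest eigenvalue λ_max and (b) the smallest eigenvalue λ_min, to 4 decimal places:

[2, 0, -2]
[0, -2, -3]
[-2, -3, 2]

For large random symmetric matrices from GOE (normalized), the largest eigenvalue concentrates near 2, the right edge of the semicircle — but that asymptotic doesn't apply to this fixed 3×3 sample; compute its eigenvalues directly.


Since M is real symmetric, all three eigenvalues are real; they are the roots of det(λI − M) = λ³ − (tr M) λ² + s λ − det M, where s is the sum of the principal 2×2 minors.
tr M = 2 + (-2) + 2 = 2.
s = (2·(-2) − 0²) + (2·2 − (-2)²) + ((-2)·2 − (-3)²) = -4 + 0 + (-13) = -17.
det M (expand along row 1) = 2·(-13) − 0·(-6) + (-2)·(-4) = -18.
Characteristic polynomial: λ³ − 2λ² − 17λ + 18 = 0.
Substitute λ = y + (tr M)/3 = y + 0.666667 to remove the quadratic term: y³ + p·y + q = 0 with p = s − (tr M)²/3 = -18.333333 and q = −2(tr M)³/27 + (tr M)·s/3 − det M = 6.074074.
Three real roots ⇒ use the trigonometric (Viète) form: r = 2√(−p/3) = 4.944132, φ = arccos(3q/(p·r)) = arccos(-0.201034) = 1.773210 rad.
y_k = r·cos(φ/3 − 2πk/3) for k = 0, 1, 2 gives y = 4.105335, 0.333333, -4.438669.
λ_k = y_k + 0.666667 gives λ = 4.7720, 1.0000, -3.7720 (check: the sum is 2.0000 = tr M).

Hence λ_max = 4.7720 and λ_min = -3.7720.


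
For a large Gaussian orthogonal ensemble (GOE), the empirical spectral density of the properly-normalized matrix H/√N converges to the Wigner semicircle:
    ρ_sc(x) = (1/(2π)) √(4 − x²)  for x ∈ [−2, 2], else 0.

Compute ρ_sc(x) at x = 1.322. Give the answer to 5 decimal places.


ρ_sc(x) = (1/(2π)) √(4 − x²). With x = 1.322:
  4 − x² = 4 − (1.322)² = 4 − 1.747684 = 2.252316.
  √(4 − x²) = 1.500772.
  1/(2π) = 0.159155.
  ρ_sc(1.322) = 0.159155 · 1.500772 = 0.238855.

Rounded to 5 decimal places: ρ_sc(1.322) ≈ 0.23886.


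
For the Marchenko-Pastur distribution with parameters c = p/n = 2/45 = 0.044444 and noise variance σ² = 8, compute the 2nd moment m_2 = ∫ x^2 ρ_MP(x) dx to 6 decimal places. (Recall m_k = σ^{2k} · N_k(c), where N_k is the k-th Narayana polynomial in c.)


E[X²] = σ⁴ (1 + c) (second MP moment). With σ² = 8 (so σ⁴ = 64) and c = 2/45 = 0.044444: E[X²] = 64 · (1 + 0.044444) = 64 · 1.044444.

So E[X^2] = 66.844444.


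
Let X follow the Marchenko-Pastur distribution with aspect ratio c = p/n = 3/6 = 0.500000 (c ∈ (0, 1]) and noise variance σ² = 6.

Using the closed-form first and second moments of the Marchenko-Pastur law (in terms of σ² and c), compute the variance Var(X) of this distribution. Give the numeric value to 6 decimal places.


Recall the MP moments m_1 = E[X] = σ² and m_2 = E[X²] = σ⁴ (1 + c).
m_1 = E[X] = σ² = 6, so m_1² = 36.
m_2 = E[X²] = σ⁴ (1 + c) = 36 · (1 + 0.500000) = 36 · 1.500000 = 54.000000.
(Note m_2 − m_1² simplifies to c · σ⁴ = 0.500000 · 36.)

Var(X) = m_2 − m_1² = 54.000000 − 36 = 18.000000.


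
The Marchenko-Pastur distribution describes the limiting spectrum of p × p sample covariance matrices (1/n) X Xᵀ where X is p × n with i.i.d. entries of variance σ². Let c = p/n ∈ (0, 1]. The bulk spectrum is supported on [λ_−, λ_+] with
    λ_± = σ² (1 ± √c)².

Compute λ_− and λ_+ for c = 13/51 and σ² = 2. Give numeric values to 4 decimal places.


c = 13/51 = 0.254902; √c = 0.504878.
λ_− = σ² (1 − √c)² = 2 · (1 − 0.504878)² = 2 · (0.495122)² = 0.490291.
λ_+ = σ² (1 + √c)² = 2 · (1 + 0.504878)² = 2 · (1.504878)² = 4.529317.

Rounded to 4 decimal places: λ_− ≈ 0.4903, λ_+ ≈ 4.5293.


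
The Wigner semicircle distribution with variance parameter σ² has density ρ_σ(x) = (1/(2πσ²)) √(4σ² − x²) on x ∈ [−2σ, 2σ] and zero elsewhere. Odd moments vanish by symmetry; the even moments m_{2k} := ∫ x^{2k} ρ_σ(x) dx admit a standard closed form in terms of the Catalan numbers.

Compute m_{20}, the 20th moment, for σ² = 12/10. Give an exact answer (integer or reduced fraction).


By the scaled semicircle moment identity, m_{2k} = σ^{2k} · C_k with k = 10.
C_10 = (1/(k+1)) · C(2k, k) = (1/11) · C(20, 10) = (1/11) · 184756 = 16796.
σ^{2k} = (σ²)^k = (12/10)^10 = 60466176/9765625.

Therefore m_{20} = σ^{20} · C_10 = (60466176/9765625) · 16796 = 1015589892096/9765625.


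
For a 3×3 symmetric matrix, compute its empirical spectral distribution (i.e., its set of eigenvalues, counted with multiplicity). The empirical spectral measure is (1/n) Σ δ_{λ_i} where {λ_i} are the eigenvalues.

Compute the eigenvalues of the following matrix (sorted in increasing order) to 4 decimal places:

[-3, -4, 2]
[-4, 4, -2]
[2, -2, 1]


Since M is real symmetric, all three eigenvalues are real; they are the roots of det(λI − M) = λ³ − (tr M) λ² + s λ − det M, where s is the sum of the principal 2×2 minors.
tr M = -3 + 4 + 1 = 2.
s = ((-3)·4 − (-4)²) + ((-3)·1 − 2²) + (4·1 − (-2)²) = -28 + (-7) + 0 = -35.
det M (expand along row 1) = (-3)·0 − (-4)·0 + 2·0 = 0.
Characteristic polynomial: λ³ − 2λ² − 35λ = 0.
Substitute λ = y + (tr M)/3 = y + 0.666667 to remove the quadratic term: y³ + p·y + q = 0 with p = s − (tr M)²/3 = -36.333333 and q = −2(tr M)³/27 + (tr M)·s/3 − det M = -23.925926.
Three real roots ⇒ use the trigonometric (Viète) form: r = 2√(−p/3) = 6.960204, φ = arccos(3q/(p·r)) = arccos(0.283833) = 1.283007 rad.
y_k = r·cos(φ/3 − 2πk/3) for k = 0, 1, 2 gives y = 6.333333, -0.666667, -5.666667.
λ_k = y_k + 0.666667 gives λ = 7.0000, 0.0000, -5.0000 (check: the sum is 2.0000 = tr M).

Eigenvalues sorted in increasing order: [-5.0000, 0.0000, 7.0000].


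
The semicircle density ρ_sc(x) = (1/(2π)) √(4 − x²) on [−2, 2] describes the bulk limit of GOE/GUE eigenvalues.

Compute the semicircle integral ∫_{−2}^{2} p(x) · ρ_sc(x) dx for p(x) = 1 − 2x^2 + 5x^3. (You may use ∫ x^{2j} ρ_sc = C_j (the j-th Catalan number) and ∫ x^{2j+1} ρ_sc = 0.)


Write p(x) = Σ a_i x^i, split into monomials and integrate each against ρ_sc separately.
Using ∫ x^{2j} ρ_sc = C_j = (1/(j+1)) C(2j, j) (Catalan numbers) and ∫ x^{2j+1} ρ_sc = 0 (odd monomials vanish by symmetry):
  i = 0 (even): a_0 · C_{0} = 1 · 1 = 1
  i = 2 (even): a_2 · C_{1} = -2 · 1 = -2
  i = 3 (odd): ∫ x^3 ρ_sc = 0 (vanishes)

Summing the contributions: ∫_{−2}^{2} p(x) ρ_sc(x) dx = 1 + (-2) = -1.


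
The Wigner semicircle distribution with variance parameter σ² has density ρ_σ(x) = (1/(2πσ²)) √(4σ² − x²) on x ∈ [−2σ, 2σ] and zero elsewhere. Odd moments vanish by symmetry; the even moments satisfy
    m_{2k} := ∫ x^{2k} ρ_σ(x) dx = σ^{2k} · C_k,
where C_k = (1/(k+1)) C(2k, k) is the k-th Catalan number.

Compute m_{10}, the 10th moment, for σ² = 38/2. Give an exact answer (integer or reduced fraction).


By the scaled semicircle moment identity, m_{2k} = σ^{2k} · C_k with k = 5.
C_5 = (1/(k+1)) · C(2k, k) = (1/6) · C(10, 5) = (1/6) · 252 = 42.
σ^{2k} = (σ²)^k = (38/2)^5 = 2476099.

Therefore m_{10} = σ^{10} · C_5 = 2476099 · 42 = 103996158.


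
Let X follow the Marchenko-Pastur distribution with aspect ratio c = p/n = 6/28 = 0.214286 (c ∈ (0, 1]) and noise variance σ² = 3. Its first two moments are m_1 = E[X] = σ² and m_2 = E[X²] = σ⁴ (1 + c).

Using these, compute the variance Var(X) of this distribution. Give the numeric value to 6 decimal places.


m_1 = E[X] = σ² = 3, so m_1² = 9.
m_2 = E[X²] = σ⁴ (1 + c) = 9 · (1 + 0.214286) = 9 · 1.214286 = 10.928571.
(Note m_2 − m_1² simplifies to c · σ⁴ = 0.214286 · 9.)

Var(X) = m_2 − m_1² = 10.928571 − 9 = 1.928571.


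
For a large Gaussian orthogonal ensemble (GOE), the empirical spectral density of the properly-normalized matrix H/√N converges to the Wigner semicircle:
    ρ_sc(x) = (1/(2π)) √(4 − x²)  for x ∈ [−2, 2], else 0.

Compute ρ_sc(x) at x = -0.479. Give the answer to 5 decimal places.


ρ_sc(x) = (1/(2π)) √(4 − x²). With x = -0.479:
  4 − x² = 4 − (-0.479)² = 4 − 0.229441 = 3.770559.
  √(4 − x²) = 1.941793.
  1/(2π) = 0.159155.
  ρ_sc(-0.479) = 0.159155 · 1.941793 = 0.309046.

Rounded to 5 decimal places: ρ_sc(-0.479) ≈ 0.30905.


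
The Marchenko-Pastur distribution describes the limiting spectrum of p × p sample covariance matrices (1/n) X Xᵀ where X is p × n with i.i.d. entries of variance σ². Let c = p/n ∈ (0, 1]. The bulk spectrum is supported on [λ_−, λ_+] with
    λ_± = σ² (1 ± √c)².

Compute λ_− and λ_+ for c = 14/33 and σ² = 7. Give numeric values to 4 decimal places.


c = 14/33 = 0.424242; √c = 0.651339.
λ_− = σ² (1 − √c)² = 7 · (1 − 0.651339)² = 7 · (0.348661)² = 0.850952.
λ_+ = σ² (1 + √c)² = 7 · (1 + 0.651339)² = 7 · (1.651339)² = 19.088442.

Rounded to 4 decimal places: λ_− ≈ 0.8510, λ_+ ≈ 19.0884.


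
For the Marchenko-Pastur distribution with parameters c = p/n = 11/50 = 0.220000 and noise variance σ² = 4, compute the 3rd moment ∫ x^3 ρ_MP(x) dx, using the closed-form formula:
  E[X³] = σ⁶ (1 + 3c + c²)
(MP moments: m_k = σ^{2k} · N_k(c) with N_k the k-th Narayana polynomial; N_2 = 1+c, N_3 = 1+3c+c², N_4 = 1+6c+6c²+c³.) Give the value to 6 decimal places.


E[X³] = σ⁶ (1 + 3c + c²) (third MP moment). With σ² = 4 (so σ⁶ = 64) and c = 11/50 = 0.220000: E[X³] = 64 · (1 + 3·0.220000 + (0.220000)²) = 64 · 1.708400.

So E[X^3] = 109.337600.


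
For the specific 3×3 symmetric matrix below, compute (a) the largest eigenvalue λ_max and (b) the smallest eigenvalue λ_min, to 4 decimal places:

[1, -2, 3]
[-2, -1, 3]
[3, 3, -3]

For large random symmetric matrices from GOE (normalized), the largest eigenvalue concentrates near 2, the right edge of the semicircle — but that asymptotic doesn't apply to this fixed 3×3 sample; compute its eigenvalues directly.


Since M is real symmetric, all three eigenvalues are real; they are the roots of det(λI − M) = λ³ − (tr M) λ² + s λ − det M, where s is the sum of the principal 2×2 minors.
tr M = 1 + (-1) + (-3) = -3.
s = (1·(-1) − (-2)²) + (1·(-3) − 3²) + ((-1)·(-3) − 3²) = -5 + (-12) + (-6) = -23.
det M (expand along row 1) = 1·(-6) − (-2)·(-3) + 3·(-3) = -21.
Characteristic polynomial: λ³ + 3λ² − 23λ + 21 = 0.
Substitute λ = y + (tr M)/3 = y − 1.000000 to remove the quadratic term: y³ + p·y + q = 0 with p = s − (tr M)²/3 = -26.000000 and q = −2(tr M)³/27 + (tr M)·s/3 − det M = 46.000000.
Three real roots ⇒ use the trigonometric (Viète) form: r = 2√(−p/3) = 5.887841, φ = arccos(3q/(p·r)) = arccos(-0.901467) = 2.693942 rad.
y_k = r·cos(φ/3 − 2πk/3) for k = 0, 1, 2 gives y = 3.669246, 2.153168, -5.822414.
λ_k = y_k − 1.000000 gives λ = 2.6692, 1.1532, -6.8224 (check: the sum is -3.0000 = tr M).

Hence λ_max = 2.6692 and λ_min = -6.8224.


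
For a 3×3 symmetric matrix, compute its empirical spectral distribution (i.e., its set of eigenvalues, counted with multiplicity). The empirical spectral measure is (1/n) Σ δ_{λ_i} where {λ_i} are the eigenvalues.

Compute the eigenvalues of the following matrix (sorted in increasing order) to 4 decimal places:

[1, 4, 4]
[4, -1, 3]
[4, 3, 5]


Since M is real symmetric, all three eigenvalues are real; they are the roots of det(λI − M) = λ³ − (tr M) λ² + s λ − det M, where s is the sum of the principal 2×2 minors.
tr M = 1 + (-1) + 5 = 5.
s = (1·(-1) − 4²) + (1·5 − 4²) + ((-1)·5 − 3²) = -17 + (-11) + (-14) = -42.
det M (expand along row 1) = 1·(-14) − 4·8 + 4·16 = 18.
Characteristic polynomial: λ³ − 5λ² − 42λ − 18 = 0.
Substitute λ = y + (tr M)/3 = y + 1.666667 to remove the quadratic term: y³ + p·y + q = 0 with p = s − (tr M)²/3 = -50.333333 and q = −2(tr M)³/27 + (tr M)·s/3 − det M = -97.259259.
Three real roots ⇒ use the trigonometric (Viète) form: r = 2√(−p/3) = 8.192137, φ = arccos(3q/(p·r)) = arccos(0.707619) = 0.784674 rad.
y_k = r·cos(φ/3 − 2πk/3) for k = 0, 1, 2 gives y = 7.913508, -2.122191, -5.791317.
λ_k = y_k + 1.666667 gives λ = 9.5802, -0.4555, -4.1247 (check: the sum is 5.0000 = tr M).

Eigenvalues sorted in increasing order: [-4.1247, -0.4555, 9.5802].


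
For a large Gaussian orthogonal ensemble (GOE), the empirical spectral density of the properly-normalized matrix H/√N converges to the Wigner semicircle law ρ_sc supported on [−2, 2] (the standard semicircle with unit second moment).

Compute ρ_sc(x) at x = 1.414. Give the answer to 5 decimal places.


ρ_sc(x) = (1/(2π)) √(4 − x²). With x = 1.414:
  4 − x² = 4 − (1.414)² = 4 − 1.999396 = 2.000604.
  √(4 − x²) = 1.414427.
  1/(2π) = 0.159155.
  ρ_sc(1.414) = 0.159155 · 1.414427 = 0.225113.

Rounded to 5 decimal places: ρ_sc(1.414) ≈ 0.22511.


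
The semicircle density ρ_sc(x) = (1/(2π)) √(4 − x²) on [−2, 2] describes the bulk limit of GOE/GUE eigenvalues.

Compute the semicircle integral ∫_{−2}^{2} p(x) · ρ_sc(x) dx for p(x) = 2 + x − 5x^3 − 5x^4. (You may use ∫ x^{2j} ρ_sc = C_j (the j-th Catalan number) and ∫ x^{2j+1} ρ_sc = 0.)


Write p(x) = Σ a_i x^i, split into monomials and integrate each against ρ_sc separately.
Using ∫ x^{2j} ρ_sc = C_j = (1/(j+1)) C(2j, j) (Catalan numbers) and ∫ x^{2j+1} ρ_sc = 0 (odd monomials vanish by symmetry):
  i = 0 (even): a_0 · C_{0} = 2 · 1 = 2
  i = 1 (odd): ∫ x^1 ρ_sc = 0 (vanishes)
  i = 3 (odd): ∫ x^3 ρ_sc = 0 (vanishes)
  i = 4 (even): a_4 · C_{2} = -5 · 2 = -10

Summing the contributions: ∫_{−2}^{2} p(x) ρ_sc(x) dx = 2 + (-10) = -8.


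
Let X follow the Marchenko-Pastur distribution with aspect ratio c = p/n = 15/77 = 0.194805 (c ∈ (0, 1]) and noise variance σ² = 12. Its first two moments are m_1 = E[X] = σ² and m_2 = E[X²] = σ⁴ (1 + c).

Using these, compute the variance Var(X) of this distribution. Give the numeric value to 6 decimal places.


m_1 = E[X] = σ² = 12, so m_1² = 144.
m_2 = E[X²] = σ⁴ (1 + c) = 144 · (1 + 0.194805) = 144 · 1.194805 = 172.051948.
(Note m_2 − m_1² simplifies to c · σ⁴ = 0.194805 · 144.)

Var(X) = m_2 − m_1² = 172.051948 − 144 = 28.051948.


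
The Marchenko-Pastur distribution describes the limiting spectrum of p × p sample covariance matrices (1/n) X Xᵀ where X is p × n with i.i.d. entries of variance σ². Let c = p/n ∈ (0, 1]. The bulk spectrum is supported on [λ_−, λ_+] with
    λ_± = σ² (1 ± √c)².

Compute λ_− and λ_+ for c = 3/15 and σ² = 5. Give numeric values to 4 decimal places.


c = 3/15 = 0.200000; √c = 0.447214.
λ_− = σ² (1 − √c)² = 5 · (1 − 0.447214)² = 5 · (0.552786)² = 1.527864.
λ_+ = σ² (1 + √c)² = 5 · (1 + 0.447214)² = 5 · (1.447214)² = 10.472136.

Rounded to 4 decimal places: λ_− ≈ 1.5279, λ_+ ≈ 10.4721.


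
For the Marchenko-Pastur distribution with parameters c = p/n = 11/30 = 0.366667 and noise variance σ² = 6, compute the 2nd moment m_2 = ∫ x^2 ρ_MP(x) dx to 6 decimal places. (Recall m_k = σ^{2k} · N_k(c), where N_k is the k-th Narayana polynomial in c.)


E[X²] = σ⁴ (1 + c) (second MP moment). With σ² = 6 (so σ⁴ = 36) and c = 11/30 = 0.366667: E[X²] = 36 · (1 + 0.366667) = 36 · 1.366667.

So E[X^2] = 49.200000.


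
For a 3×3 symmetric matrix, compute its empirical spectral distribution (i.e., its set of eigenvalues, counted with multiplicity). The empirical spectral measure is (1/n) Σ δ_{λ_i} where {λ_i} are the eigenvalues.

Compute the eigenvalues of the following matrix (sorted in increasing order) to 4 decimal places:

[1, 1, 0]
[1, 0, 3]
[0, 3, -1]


Since M is real symmetric, all three eigenvalues are real; they are the roots of det(λI − M) = λ³ − (tr M) λ² + s λ − det M, where s is the sum of the principal 2×2 minors.
tr M = 1 + 0 + (-1) = 0.
s = (1·0 − 1²) + (1·(-1) − 0²) + (0·(-1) − 3²) = -1 + (-1) + (-9) = -11.
det M (expand along row 1) = 1·(-9) − 1·(-1) + 0·3 = -8.
Characteristic polynomial: λ³ − 11λ + 8 = 0.
Substitute λ = y + (tr M)/3 = y + 0.000000 to remove the quadratic term: y³ + p·y + q = 0 with p = s − (tr M)²/3 = -11.000000 and q = −2(tr M)³/27 + (tr M)·s/3 − det M = 8.000000.
Three real roots ⇒ use the trigonometric (Viète) form: r = 2√(−p/3) = 3.829708, φ = arccos(3q/(p·r)) = arccos(-0.569709) = 2.176948 rad.
y_k = r·cos(φ/3 − 2πk/3) for k = 0, 1, 2 gives y = 2.864885, 0.768540, -3.633425.
λ_k = y_k + 0.000000 gives λ = 2.8649, 0.7685, -3.6334 (check: the sum is 0.0000 = tr M).

Eigenvalues sorted in increasing order: [-3.6334, 0.7685, 2.8649].
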